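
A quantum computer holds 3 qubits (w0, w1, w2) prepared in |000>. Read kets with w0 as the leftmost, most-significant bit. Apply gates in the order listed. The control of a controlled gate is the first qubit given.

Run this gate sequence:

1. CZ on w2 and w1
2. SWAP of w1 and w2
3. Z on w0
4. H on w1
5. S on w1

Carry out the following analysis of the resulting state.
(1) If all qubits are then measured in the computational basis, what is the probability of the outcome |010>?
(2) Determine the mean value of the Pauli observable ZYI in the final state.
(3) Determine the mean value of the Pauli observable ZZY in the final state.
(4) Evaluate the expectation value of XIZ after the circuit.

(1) The probability of measuring |010> is 1/2.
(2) The expectation value of ZYI is 1.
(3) The expectation value of ZZY is 0.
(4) The expectation value of XIZ is 0.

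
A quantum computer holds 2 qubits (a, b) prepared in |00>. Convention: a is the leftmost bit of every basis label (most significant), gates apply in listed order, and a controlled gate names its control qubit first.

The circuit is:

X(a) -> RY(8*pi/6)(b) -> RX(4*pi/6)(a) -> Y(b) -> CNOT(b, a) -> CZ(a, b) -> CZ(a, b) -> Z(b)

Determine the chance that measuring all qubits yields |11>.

The probability of measuring |11> is 3/16.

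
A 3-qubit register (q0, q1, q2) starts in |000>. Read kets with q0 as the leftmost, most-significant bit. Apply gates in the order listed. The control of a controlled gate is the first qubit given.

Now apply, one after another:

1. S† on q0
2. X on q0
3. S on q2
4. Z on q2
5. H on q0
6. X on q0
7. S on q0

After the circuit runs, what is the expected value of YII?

The observable YII averages to -1.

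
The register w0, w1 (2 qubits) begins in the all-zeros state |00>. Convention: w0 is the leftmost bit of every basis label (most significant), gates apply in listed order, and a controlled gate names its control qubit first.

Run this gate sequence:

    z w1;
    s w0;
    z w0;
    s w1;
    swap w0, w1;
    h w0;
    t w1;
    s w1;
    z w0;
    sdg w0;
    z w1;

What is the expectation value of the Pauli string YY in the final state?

The observable YY averages to 0.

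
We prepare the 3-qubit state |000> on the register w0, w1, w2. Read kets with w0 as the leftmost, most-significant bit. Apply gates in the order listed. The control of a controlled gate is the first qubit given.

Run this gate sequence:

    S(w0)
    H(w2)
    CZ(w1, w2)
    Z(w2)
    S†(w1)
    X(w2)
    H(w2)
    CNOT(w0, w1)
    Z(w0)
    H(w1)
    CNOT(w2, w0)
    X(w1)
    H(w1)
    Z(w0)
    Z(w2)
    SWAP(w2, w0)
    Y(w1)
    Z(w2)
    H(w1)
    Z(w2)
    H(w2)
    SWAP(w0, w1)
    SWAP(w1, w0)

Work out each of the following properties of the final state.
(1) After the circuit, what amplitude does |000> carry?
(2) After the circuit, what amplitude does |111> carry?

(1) The amplitude on |000> is 0.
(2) |111> carries amplitude -I/2 in the final state.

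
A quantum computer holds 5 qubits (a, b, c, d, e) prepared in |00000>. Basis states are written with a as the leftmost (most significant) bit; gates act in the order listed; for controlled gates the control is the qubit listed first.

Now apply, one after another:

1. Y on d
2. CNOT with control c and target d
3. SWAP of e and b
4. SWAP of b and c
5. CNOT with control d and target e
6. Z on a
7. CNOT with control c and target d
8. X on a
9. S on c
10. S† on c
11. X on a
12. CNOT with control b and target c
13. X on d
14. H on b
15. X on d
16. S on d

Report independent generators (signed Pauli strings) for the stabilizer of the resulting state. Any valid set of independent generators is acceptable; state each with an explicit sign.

The final state is stabilized by the group generated by +IXIII, +ZIIII, +IIZII, -IIIZI, -IIIIZ; other independent generating sets are equally valid.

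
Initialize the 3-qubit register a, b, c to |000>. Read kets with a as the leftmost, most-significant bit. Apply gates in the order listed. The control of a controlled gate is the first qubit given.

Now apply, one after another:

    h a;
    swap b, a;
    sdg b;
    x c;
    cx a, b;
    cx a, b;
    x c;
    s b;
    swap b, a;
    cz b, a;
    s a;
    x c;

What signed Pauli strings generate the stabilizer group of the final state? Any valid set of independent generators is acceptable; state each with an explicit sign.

One valid set of independent stabilizer generators is +YII, +IZI, -IIZ (any independent generating set of the same group is equally correct). Key observation: the block from step 2 through step 9 cancels to the identity and can be dropped.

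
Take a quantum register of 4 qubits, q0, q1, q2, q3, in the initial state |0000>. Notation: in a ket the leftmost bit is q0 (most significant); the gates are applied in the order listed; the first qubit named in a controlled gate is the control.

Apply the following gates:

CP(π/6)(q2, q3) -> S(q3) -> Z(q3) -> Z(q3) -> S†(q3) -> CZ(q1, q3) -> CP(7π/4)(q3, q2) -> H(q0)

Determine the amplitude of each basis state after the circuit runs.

The resulting statevector has amplitude sqrt(2)/2 on |0000>, sqrt(2)/2 on |1000>, and 0 on every other basis state. Key observation: steps 2-5 multiply out to the identity, so the circuit reduces to the remaining gates.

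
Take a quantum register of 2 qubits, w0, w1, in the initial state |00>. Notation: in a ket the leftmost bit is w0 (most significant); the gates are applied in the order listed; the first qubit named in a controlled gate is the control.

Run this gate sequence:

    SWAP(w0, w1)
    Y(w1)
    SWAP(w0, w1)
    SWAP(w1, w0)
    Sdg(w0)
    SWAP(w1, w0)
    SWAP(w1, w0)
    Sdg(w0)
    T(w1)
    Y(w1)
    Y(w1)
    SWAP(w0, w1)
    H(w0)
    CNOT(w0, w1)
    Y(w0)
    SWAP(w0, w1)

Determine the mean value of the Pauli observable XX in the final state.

The expectation value of XX is 1.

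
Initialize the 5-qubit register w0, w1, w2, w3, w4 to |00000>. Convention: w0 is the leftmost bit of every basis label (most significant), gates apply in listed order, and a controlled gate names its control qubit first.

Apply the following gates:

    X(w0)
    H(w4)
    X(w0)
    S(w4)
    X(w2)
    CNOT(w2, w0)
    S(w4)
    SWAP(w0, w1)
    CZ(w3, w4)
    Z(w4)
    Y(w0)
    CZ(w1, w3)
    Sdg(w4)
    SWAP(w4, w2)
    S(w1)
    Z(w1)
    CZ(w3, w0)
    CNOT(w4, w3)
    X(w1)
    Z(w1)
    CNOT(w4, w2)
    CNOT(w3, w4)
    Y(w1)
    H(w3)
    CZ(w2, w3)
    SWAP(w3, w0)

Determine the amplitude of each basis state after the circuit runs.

The final amplitudes are 1/2 on |01010>, I/2 on |01110>, -1/2 on |11010>, I/2 on |11110>, and 0 on every other basis state.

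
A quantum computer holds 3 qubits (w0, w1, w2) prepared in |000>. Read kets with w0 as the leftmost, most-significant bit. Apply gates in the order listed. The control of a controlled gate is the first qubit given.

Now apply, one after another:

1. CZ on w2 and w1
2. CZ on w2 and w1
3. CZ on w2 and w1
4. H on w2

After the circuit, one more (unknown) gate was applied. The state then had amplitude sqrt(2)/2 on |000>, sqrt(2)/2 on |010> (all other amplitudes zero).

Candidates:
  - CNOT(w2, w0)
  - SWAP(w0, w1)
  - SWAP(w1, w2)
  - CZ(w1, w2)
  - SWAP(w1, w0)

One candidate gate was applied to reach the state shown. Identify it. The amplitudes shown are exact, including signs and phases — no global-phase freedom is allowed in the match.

It was SWAP(w1, w2) that produced the state shown. Key observation: steps 1-2 multiply out to the identity, so the circuit reduces to the remaining gates.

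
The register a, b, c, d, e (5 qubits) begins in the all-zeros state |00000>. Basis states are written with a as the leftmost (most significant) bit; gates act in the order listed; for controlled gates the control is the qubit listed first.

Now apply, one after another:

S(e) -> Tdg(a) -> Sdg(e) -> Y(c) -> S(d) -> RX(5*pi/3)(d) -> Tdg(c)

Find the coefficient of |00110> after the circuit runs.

The final state's coefficient on |00110> equals -exp(3*I*pi/4)/2.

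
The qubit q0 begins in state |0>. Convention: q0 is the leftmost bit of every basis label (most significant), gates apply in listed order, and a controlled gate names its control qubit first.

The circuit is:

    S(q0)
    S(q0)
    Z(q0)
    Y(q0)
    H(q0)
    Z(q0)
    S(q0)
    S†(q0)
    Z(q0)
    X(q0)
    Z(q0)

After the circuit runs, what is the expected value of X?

In the final state, X has expectation 1.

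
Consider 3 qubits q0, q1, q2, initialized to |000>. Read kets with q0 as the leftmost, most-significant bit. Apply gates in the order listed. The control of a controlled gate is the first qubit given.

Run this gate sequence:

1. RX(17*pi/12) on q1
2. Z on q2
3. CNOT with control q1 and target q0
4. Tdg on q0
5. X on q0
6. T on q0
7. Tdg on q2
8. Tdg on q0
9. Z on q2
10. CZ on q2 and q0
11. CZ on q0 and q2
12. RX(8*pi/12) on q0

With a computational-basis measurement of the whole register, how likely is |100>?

The probability of measuring |100> is -sqrt(6)/32 + sqrt(2)/32 + 1/8.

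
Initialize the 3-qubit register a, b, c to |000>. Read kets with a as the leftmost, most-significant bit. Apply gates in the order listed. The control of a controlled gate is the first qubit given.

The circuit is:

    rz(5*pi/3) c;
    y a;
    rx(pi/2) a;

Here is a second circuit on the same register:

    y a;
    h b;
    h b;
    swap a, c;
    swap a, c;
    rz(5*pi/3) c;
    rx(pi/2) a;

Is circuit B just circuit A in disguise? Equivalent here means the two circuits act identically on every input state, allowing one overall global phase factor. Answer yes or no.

Yes — the two circuits implement the same unitary up to a global phase.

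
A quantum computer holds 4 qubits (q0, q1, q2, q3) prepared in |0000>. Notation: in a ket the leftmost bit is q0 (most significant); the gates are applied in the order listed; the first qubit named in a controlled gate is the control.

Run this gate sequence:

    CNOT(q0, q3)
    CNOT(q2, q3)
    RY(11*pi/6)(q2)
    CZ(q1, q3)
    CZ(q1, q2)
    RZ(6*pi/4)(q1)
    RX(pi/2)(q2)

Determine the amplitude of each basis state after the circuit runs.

The final amplitudes are (1 + sqrt(3) - I + sqrt(3)*I)*exp(I*pi/4)/4 on |0000>, (-sqrt(3) + 1 - sqrt(3)*I - I)*exp(I*pi/4)/4 on |0010>, and 0 on every other basis state.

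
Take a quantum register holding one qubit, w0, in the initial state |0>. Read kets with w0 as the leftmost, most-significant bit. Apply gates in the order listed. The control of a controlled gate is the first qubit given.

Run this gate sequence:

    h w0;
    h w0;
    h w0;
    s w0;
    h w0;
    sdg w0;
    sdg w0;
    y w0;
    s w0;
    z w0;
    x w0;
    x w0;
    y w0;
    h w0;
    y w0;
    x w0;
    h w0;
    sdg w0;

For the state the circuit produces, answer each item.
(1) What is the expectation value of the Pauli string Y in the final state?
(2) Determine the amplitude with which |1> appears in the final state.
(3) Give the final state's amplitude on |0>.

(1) The observable Y averages to 1.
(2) The amplitude on |1> is 1/2 - I/2.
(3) The final state's coefficient on |0> equals -1/2 - I/2.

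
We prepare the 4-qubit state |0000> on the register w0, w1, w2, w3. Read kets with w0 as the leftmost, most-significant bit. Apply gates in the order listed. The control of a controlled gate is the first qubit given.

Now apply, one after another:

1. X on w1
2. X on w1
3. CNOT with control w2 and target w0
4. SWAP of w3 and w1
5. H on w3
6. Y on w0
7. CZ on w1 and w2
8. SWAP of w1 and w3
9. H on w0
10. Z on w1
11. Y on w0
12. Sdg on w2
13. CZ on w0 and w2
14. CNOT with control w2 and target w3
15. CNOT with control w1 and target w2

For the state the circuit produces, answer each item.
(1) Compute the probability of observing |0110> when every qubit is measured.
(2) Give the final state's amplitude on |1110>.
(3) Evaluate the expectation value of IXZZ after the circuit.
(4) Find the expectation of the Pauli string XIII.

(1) Outcome |0110> occurs with probability 1/4.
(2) The amplitude on |1110> is 1/2.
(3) The expectation value of IXZZ is 0.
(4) The observable XIII averages to 1.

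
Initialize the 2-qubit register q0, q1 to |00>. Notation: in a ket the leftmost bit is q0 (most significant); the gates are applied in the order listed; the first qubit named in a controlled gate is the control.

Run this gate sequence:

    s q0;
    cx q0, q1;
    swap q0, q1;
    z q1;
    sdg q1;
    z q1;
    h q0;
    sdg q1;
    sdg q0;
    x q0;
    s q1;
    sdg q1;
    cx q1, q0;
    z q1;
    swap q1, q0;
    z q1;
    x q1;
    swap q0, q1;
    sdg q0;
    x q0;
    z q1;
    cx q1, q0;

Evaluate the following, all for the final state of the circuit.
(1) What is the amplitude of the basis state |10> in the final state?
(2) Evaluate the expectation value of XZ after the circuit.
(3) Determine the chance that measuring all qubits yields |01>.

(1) |10> carries amplitude -sqrt(2)/2 in the final state.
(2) The observable XZ averages to 1.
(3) A full measurement returns |01> with probability 0.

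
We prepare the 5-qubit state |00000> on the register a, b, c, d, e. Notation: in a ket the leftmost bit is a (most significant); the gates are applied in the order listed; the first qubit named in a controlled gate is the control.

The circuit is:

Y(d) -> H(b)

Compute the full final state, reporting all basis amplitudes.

After the circuit, the state carries amplitude sqrt(2)*I/2 on |00010>, sqrt(2)*I/2 on |01010>, and 0 on every other basis state.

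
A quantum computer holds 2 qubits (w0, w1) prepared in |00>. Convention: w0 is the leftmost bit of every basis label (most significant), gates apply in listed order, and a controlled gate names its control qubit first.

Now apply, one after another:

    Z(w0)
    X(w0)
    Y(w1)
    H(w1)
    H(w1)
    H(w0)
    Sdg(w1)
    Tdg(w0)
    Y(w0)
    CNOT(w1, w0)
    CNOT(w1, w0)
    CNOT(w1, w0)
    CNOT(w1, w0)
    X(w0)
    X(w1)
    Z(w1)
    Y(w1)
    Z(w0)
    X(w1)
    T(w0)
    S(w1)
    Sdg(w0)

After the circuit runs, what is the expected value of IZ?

The observable IZ averages to 1. Key observation: the block from step 10 through step 11 cancels to the identity and can be dropped.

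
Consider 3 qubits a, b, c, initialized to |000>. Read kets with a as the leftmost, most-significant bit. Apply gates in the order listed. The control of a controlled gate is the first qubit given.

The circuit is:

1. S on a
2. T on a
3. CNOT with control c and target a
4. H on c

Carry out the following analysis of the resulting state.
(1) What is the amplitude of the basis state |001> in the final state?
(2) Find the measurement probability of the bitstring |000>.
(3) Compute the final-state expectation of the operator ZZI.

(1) The amplitude on |001> is sqrt(2)/2.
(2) The probability of measuring |000> is 1/2.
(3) The observable ZZI averages to 1.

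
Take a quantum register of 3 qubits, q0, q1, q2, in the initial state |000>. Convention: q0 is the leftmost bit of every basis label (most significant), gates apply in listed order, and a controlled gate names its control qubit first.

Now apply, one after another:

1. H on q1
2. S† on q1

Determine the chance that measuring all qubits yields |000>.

Outcome |000> occurs with probability 1/2.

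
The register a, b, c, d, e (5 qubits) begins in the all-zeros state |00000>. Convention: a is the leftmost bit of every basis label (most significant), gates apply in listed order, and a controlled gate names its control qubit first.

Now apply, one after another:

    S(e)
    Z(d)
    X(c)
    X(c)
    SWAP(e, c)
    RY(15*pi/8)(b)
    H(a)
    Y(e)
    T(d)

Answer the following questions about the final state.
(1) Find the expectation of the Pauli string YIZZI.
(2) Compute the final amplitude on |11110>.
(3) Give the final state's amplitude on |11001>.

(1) The observable YIZZI averages to 0. Key observation: steps 3-4 multiply out to the identity, so the circuit reduces to the remaining gates.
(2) |11110> carries amplitude 0 in the final state.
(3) The final state's coefficient on |11001> equals sqrt(2)*I*sin(pi/16)/2.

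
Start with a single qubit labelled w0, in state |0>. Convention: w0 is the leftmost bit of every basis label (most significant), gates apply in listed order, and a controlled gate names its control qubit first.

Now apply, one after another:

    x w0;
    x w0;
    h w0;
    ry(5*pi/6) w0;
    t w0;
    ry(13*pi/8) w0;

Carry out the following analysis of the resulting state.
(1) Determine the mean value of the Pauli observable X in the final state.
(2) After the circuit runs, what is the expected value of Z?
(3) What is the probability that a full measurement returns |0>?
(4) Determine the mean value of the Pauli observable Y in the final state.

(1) The observable X averages to -sqrt(12 - 6*sqrt(2))/8 + sqrt(sqrt(2) + 2)/4.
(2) The expectation value of Z is -sqrt(6*sqrt(2) + 12)/8 - sqrt(2 - sqrt(2))/4.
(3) The probability of measuring |0> is -sqrt(6*sqrt(2) + 12)/16 - sqrt(2 - sqrt(2))/8 + 1/2.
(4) The observable Y averages to -sqrt(6)/4.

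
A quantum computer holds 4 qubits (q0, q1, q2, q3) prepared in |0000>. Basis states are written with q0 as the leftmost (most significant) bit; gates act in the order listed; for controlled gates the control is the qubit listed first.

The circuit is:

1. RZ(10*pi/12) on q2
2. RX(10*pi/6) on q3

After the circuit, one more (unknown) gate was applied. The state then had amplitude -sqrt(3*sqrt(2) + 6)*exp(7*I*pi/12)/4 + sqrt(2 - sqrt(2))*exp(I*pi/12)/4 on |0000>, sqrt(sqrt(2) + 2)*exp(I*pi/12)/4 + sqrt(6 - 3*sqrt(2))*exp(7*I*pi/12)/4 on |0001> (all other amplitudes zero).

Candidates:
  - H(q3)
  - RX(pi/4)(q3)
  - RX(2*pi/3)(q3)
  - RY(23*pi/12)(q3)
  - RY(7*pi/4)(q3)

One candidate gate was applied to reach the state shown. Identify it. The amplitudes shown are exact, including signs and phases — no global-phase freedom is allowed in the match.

The unique candidate consistent with the amplitudes is RY(7*pi/4)(q3).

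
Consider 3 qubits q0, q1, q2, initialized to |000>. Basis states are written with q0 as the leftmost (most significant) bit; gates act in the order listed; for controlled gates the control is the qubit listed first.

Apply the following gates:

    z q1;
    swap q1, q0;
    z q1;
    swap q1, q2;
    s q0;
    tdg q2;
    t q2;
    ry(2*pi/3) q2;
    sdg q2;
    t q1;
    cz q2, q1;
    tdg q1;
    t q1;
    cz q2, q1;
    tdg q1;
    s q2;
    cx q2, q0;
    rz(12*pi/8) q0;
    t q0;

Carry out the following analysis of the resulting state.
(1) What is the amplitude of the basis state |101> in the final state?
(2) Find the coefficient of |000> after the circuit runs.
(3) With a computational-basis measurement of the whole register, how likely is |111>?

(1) |101> carries amplitude -sqrt(3)/2 in the final state. Key observation: gates 9-16 undo each other exactly, leaving only the rest of the circuit to track.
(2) |000> carries amplitude -exp(I*pi/4)/2 in the final state.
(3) Outcome |111> occurs with probability 0.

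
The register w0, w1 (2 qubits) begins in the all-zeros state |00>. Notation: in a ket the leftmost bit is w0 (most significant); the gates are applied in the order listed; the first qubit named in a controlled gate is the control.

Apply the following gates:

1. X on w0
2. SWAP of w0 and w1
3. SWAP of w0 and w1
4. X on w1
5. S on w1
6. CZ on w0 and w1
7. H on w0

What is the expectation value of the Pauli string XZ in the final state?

The observable XZ averages to 1. Key observation: steps 2-3 multiply out to the identity, so the circuit reduces to the remaining gates.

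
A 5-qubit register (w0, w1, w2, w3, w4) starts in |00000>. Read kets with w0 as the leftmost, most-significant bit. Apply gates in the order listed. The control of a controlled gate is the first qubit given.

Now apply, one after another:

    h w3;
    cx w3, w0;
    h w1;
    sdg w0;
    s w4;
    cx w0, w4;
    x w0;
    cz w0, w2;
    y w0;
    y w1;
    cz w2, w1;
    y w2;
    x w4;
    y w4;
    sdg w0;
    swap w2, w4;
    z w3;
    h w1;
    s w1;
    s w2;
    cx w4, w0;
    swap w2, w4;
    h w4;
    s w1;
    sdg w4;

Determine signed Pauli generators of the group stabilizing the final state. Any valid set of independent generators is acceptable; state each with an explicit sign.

The final state is stabilized by the group generated by +XIIYZ, -IIIZY, -ZIIZI, -IZIII, -IIZII; other independent generating sets are equally valid.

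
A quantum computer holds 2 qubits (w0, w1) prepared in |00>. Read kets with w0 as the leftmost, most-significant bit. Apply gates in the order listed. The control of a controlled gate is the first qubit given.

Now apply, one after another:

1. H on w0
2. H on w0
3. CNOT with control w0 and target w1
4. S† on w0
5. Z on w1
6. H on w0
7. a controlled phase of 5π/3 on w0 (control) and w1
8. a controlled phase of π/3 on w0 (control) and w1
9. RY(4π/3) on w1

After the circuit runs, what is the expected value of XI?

In the final state, XI has expectation 1. Key observation: gates 1-2 undo each other exactly, leaving only the rest of the circuit to track.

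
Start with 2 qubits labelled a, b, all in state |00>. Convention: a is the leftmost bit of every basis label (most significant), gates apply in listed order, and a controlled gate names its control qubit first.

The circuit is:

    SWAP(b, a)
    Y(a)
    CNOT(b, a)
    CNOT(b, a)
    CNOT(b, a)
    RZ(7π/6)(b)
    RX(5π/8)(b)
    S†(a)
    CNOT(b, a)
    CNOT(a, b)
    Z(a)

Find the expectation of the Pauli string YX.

The expectation value of YX is 0.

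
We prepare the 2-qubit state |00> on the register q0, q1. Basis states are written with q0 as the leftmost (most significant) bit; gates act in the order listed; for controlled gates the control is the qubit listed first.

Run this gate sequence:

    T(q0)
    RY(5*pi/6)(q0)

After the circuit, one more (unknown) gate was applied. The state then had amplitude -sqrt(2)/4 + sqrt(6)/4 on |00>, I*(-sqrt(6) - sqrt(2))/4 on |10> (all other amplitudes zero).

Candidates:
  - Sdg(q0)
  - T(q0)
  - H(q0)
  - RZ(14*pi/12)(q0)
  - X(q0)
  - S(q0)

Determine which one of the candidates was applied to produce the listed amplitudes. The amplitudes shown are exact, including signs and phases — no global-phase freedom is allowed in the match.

The unique candidate consistent with the amplitudes is Sdg(q0).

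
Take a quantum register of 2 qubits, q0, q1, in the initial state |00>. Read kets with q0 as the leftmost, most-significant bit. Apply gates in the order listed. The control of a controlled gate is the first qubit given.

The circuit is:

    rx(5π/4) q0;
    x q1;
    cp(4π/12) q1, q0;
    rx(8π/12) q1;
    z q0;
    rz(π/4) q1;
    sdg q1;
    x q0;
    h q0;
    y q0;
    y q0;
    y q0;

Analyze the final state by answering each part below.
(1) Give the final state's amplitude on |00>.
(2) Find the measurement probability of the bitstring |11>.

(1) The amplitude on |00> is -sqrt(6)*I*sqrt(sqrt(2)/4 + 1/2)*exp(5*I*pi/24)/4 - sqrt(6)*sqrt(1/2 - sqrt(2)/4)*exp(-I*pi/8)/4.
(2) A full measurement returns |11> with probability sqrt(6)/32 + 1/8.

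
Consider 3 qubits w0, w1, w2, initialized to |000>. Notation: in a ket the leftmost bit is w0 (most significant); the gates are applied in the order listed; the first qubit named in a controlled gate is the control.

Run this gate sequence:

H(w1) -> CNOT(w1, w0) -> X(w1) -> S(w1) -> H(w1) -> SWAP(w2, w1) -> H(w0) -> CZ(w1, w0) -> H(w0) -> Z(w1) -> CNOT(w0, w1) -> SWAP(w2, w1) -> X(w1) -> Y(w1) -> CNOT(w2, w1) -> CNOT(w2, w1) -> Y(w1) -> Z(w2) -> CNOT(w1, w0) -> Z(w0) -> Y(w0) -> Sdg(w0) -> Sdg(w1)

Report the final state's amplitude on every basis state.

The final amplitudes are 0 on |000>, -I/2 on |001>, I/2 on |010>, 0 on |011>, -I/2 on |100>, 0 on |101>, 0 on |110>, I/2 on |111>.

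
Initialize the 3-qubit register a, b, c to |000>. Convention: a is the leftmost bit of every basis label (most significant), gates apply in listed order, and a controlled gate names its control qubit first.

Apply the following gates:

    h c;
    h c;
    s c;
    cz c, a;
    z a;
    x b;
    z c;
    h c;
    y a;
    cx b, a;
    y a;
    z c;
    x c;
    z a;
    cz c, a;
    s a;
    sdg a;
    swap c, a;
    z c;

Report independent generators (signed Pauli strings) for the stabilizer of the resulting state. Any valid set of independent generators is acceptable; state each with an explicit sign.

The stabilizer group can be generated by +XII, -IZI, -IIZ, among other valid generating sets. Key observation: gates 16-17 undo each other exactly, leaving only the rest of the circuit to track.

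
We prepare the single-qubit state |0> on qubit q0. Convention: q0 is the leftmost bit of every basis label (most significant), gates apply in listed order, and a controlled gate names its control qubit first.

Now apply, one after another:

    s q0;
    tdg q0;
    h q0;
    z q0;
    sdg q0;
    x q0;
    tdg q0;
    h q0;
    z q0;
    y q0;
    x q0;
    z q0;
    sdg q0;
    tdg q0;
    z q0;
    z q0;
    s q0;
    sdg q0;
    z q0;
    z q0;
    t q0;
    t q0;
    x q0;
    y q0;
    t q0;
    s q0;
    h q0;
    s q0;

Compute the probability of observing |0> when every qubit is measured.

Outcome |0> occurs with probability 1/2 - sqrt(2)/4. Key observation: steps 14-21 multiply out to the identity, so the circuit reduces to the remaining gates.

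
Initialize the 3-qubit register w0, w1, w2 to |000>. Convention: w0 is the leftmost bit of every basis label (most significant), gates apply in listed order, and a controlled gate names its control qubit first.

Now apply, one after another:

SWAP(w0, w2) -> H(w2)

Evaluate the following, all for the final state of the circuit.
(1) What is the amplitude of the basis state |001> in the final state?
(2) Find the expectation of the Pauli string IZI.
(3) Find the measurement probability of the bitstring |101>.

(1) The amplitude on |001> is sqrt(2)/2.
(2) The observable IZI averages to 1.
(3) The probability of measuring |101> is 0.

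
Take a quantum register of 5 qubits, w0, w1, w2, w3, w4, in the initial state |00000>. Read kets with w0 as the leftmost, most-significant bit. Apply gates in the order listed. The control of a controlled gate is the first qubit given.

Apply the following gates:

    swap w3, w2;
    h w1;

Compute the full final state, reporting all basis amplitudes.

The resulting statevector has amplitude sqrt(2)/2 on |00000>, sqrt(2)/2 on |01000>, and 0 on every other basis state.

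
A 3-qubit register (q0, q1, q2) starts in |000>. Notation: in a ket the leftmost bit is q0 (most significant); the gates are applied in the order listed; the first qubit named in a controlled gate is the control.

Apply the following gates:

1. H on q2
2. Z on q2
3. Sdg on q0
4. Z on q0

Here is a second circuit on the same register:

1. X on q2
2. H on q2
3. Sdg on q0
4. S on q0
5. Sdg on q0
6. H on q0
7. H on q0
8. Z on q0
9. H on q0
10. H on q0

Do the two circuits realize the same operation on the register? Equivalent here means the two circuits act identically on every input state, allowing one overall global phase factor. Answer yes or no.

Yes, they are equivalent — the unitaries differ by at most a global phase.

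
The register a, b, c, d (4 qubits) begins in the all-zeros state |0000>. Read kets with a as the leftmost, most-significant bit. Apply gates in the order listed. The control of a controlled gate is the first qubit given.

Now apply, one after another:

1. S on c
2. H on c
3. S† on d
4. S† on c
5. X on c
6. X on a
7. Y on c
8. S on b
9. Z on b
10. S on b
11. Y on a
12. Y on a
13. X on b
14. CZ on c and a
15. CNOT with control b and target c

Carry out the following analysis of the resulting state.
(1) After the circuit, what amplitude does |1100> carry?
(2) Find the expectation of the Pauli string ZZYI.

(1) The final state's coefficient on |1100> equals -sqrt(2)/2.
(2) In the final state, ZZYI has expectation 1.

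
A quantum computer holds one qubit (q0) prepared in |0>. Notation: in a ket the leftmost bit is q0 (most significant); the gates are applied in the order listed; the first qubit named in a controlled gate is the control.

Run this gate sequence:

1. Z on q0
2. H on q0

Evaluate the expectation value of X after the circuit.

In the final state, X has expectation 1.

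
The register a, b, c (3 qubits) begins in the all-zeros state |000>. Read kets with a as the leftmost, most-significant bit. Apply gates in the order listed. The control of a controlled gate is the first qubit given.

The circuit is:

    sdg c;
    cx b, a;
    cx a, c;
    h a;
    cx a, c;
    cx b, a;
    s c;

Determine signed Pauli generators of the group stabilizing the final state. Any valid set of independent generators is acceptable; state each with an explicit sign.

One valid set of independent stabilizer generators is +XIY, +ZIZ, +IZI (any independent generating set of the same group is equally correct).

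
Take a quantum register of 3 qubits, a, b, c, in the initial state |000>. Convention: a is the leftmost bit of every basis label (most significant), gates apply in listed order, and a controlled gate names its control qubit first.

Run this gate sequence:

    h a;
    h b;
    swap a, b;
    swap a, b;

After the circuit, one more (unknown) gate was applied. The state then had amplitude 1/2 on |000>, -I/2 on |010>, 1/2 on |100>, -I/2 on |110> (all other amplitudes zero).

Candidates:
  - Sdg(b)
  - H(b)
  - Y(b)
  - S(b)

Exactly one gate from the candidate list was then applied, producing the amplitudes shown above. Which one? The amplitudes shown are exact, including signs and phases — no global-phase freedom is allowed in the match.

It was Sdg(b) that produced the state shown. Key observation: gates 3-4 undo each other exactly, leaving only the rest of the circuit to track.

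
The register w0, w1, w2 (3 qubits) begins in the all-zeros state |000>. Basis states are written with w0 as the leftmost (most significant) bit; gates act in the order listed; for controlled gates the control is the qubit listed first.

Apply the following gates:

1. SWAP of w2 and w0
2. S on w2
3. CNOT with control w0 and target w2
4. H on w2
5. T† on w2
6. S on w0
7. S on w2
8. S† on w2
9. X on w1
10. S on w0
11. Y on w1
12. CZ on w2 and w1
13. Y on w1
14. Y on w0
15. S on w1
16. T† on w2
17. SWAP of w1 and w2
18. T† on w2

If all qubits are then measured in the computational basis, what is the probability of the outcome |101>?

A full measurement returns |101> with probability 1/2.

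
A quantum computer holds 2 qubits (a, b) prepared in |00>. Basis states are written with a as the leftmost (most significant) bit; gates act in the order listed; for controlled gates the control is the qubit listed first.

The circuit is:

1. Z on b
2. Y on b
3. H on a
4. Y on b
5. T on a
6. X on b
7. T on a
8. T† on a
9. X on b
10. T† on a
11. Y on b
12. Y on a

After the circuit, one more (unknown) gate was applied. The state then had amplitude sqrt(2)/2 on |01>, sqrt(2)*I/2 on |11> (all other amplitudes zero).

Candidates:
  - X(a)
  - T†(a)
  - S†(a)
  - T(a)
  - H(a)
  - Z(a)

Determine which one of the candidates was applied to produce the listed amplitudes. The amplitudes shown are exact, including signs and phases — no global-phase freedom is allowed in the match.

The applied gate was S†(a). Key observation: gates 4-11 undo each other exactly, leaving only the rest of the circuit to track.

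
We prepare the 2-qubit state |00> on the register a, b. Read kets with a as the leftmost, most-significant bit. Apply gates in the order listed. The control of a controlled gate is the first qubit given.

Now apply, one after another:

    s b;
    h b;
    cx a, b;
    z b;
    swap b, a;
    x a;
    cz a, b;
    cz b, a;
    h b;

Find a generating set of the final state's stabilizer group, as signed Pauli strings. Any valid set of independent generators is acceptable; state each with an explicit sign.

The stabilizer group can be generated by -XI, +IX, among other valid generating sets.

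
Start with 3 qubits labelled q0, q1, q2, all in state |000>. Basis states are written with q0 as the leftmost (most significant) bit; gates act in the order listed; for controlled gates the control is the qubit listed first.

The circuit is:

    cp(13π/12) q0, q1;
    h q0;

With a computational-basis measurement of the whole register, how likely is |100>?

Outcome |100> occurs with probability 1/2.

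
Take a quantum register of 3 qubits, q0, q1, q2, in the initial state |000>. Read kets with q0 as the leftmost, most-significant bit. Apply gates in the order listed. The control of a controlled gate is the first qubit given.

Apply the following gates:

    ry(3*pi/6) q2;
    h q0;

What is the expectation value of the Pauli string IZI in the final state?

The observable IZI averages to 1.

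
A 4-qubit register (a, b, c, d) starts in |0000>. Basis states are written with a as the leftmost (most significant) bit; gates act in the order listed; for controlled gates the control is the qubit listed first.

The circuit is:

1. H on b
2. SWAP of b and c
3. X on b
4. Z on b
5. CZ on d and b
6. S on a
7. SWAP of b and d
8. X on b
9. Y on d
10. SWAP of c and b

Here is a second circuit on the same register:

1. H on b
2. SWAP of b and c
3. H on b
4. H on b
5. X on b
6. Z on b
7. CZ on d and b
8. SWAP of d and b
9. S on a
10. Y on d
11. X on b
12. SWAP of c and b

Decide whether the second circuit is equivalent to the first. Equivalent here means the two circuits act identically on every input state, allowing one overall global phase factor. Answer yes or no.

Yes — the two circuits implement the same unitary up to a global phase.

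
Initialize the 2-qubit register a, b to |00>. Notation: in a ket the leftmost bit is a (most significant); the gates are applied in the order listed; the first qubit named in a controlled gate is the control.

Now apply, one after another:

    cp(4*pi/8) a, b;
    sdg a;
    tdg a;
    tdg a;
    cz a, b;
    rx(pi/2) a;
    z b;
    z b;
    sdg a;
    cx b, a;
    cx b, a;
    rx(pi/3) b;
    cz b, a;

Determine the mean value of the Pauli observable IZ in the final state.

The expectation value of IZ is 1/2.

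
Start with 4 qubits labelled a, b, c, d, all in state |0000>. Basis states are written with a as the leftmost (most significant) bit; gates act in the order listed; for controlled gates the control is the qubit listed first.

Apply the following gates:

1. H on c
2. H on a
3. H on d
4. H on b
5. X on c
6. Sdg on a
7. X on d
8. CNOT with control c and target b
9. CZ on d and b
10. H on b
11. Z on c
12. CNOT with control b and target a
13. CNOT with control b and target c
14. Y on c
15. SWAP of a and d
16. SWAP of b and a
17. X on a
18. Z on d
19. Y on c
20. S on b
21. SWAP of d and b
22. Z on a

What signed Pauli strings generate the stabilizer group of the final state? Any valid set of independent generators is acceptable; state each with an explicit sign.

The stabilizer group can be generated by +XZIX, +IYIZ, -IIXI, -ZIIZ, among other valid generating sets.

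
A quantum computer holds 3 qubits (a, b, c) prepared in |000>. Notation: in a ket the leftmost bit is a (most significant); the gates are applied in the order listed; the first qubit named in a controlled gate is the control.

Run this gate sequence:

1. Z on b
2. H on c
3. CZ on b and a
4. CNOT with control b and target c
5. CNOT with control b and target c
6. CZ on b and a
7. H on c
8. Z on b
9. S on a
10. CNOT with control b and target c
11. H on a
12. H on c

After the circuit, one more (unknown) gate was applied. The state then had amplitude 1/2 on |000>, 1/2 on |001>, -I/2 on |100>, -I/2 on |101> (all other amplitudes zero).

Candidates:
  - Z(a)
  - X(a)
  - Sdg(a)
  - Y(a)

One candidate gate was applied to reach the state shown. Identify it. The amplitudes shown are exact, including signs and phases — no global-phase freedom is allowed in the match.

The applied gate was Sdg(a).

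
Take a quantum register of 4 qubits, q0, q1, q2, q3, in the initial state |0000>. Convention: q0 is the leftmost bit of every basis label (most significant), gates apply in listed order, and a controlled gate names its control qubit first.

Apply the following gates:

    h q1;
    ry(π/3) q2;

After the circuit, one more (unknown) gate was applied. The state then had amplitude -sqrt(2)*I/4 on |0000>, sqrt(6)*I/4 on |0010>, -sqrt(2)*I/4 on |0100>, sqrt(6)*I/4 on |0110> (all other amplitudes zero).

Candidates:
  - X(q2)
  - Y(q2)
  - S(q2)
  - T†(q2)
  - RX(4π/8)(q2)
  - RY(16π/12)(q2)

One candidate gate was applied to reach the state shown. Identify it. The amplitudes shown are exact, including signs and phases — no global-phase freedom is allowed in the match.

The unique candidate consistent with the amplitudes is Y(q2).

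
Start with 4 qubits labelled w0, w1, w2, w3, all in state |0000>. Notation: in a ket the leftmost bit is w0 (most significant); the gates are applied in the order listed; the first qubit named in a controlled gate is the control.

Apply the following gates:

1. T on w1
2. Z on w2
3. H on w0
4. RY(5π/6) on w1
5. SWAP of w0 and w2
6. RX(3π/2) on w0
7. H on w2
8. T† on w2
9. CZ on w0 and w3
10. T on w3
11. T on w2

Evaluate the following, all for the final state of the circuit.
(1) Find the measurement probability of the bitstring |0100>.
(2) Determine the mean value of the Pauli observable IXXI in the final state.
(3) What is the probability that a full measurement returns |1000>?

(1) A full measurement returns |0100> with probability sqrt(3)/8 + 1/4.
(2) The expectation value of IXXI is 0.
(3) The probability of measuring |1000> is 1/4 - sqrt(3)/8.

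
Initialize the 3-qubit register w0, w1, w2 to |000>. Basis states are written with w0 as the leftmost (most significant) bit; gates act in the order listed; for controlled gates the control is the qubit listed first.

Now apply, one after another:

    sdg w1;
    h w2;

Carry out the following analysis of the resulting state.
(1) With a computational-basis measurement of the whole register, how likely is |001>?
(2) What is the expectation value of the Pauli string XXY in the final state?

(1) A full measurement returns |001> with probability 1/2.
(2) In the final state, XXY has expectation 0.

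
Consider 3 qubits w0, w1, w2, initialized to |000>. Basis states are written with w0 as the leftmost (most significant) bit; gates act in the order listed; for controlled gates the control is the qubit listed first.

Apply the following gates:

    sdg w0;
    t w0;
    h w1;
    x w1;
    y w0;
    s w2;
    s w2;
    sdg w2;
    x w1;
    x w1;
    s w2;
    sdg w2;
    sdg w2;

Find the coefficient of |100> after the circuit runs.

|100> carries amplitude sqrt(2)*I/2 in the final state.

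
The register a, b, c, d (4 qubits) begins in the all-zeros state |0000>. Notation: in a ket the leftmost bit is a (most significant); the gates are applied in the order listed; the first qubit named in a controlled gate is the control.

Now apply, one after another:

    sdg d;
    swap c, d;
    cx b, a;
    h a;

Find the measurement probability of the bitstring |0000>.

A full measurement returns |0000> with probability 1/2.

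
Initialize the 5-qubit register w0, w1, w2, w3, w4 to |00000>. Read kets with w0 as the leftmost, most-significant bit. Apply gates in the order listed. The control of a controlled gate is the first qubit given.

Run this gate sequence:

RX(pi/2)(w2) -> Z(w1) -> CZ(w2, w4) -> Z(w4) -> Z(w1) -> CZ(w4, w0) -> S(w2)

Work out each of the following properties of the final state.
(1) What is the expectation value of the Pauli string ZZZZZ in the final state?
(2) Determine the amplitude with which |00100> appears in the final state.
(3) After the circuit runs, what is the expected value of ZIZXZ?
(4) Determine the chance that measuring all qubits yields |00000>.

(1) The expectation value of ZZZZZ is 0.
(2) The amplitude on |00100> is sqrt(2)/2.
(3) The expectation value of ZIZXZ is 0.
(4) A full measurement returns |00000> with probability 1/2.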